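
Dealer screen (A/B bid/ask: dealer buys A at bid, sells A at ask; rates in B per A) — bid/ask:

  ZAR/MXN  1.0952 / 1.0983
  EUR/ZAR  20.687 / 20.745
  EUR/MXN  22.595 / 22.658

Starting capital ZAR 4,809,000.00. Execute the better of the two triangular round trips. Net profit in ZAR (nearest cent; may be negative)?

Best loop ZAR → MXN → EUR → ZAR:
ZAR 4,809,000.00 × 1.0952 (sell ZAR at bid) = MXN 5,266,816.80
MXN 5,266,816.80 ÷ 22.658 (buy EUR at ask) = EUR 232,448.44
EUR 232,448.44 × 20.687 (sell EUR at bid) = ZAR 4,808,660.92

Net result: ZAR -339.08 (no profitable arbitrage after spreads)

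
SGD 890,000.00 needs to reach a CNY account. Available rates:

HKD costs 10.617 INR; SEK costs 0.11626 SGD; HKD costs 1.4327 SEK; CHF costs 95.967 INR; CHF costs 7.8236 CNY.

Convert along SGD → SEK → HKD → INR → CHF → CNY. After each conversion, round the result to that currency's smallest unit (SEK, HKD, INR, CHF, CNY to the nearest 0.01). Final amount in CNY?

SGD 890,000.00 ÷ 0.11626 = SEK 7,655,255.46
SEK 7,655,255.46 ÷ 1.4327 = HKD 5,343,236.87
HKD 5,343,236.87 × 10.617 = INR 56,729,145.85
INR 56,729,145.85 ÷ 95.967 = CHF 591,131.80
CHF 591,131.80 × 7.8236 = CNY 4,624,778.75

CNY 4,624,778.75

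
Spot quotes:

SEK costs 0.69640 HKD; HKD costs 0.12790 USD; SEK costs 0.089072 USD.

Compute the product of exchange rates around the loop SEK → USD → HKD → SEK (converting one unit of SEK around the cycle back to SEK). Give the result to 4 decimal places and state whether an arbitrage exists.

1.0000 (no arbitrage)

Around SEK → USD → HKD → SEK: 1 × 0.089072 ÷ 0.12790 ÷ 0.69640 = 1.000027
Product ≈ 1 (deviation 0.003%, within rounding noise).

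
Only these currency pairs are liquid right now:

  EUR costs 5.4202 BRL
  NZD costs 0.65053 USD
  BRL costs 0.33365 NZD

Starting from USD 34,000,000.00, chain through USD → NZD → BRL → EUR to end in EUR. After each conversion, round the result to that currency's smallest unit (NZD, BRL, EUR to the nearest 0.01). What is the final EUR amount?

EUR 28,900,486.04

USD 34,000,000.00 ÷ 0.65053 = NZD 52,265,076.17
NZD 52,265,076.17 ÷ 0.33365 = BRL 156,646,414.42
BRL 156,646,414.42 ÷ 5.4202 = EUR 28,900,486.04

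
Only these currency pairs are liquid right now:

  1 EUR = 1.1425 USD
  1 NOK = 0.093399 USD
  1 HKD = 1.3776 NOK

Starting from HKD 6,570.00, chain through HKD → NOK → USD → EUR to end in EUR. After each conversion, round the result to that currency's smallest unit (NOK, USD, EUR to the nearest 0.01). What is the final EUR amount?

EUR 739.90

HKD 6,570.00 × 1.3776 = NOK 9,050.83
NOK 9,050.83 × 0.093399 = USD 845.34
USD 845.34 ÷ 1.1425 = EUR 739.90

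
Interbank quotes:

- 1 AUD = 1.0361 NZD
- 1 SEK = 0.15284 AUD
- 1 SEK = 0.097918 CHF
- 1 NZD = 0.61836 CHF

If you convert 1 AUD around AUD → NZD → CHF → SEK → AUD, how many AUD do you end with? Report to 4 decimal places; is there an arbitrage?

1.0000 (no arbitrage)

Around AUD → NZD → CHF → SEK → AUD: 1 × 1.0361 × 0.61836 ÷ 0.097918 × 0.15284 = 1.000040
Product ≈ 1 (deviation 0.004%, within rounding noise).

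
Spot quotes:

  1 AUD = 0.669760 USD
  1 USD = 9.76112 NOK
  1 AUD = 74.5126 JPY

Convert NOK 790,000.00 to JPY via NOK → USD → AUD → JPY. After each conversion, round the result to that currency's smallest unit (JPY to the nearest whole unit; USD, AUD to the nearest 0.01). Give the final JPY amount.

JPY 9,004,052

NOK 790,000.00 ÷ 9.76112 = USD 80,933.34
USD 80,933.34 ÷ 0.669760 = AUD 120,839.32
AUD 120,839.32 × 74.5126 = JPY 9,004,052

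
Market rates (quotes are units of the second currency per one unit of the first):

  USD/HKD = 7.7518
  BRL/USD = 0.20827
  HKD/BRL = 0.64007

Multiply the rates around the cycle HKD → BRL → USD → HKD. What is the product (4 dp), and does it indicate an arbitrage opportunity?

Around HKD → BRL → USD → HKD: 1 × 0.64007 × 0.20827 × 7.7518 = 1.033372
Product > 1; profitable direction is HKD → BRL → USD → HKD.

1.0334 (arbitrage exists)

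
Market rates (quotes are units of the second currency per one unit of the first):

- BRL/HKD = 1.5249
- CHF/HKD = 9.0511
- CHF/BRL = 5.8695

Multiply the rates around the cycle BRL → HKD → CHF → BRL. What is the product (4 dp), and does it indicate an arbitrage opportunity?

Around BRL → HKD → CHF → BRL: 1 × 1.5249 ÷ 9.0511 × 5.8695 = 0.988874
Product < 1; profitable direction is BRL → CHF → HKD → BRL.

0.9889 (arbitrage exists)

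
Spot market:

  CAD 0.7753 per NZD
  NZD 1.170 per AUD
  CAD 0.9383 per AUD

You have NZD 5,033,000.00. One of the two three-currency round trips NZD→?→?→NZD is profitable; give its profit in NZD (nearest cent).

Profitable loop is NZD → AUD → CAD → NZD:
NZD 5,033,000.00 ÷ 1.170 = AUD 4,301,709.40
AUD 4,301,709.40 × 0.9383 = CAD 4,036,293.93
CAD 4,036,293.93 ÷ 0.7753 = NZD 5,206,105.94
Profit = NZD 5,206,105.94 − NZD 5,033,000.00

Profit: NZD 173,105.94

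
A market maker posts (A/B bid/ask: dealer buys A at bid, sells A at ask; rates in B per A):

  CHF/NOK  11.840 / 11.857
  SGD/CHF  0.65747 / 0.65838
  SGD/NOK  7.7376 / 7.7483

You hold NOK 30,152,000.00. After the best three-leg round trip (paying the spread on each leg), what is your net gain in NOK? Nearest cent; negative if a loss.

Net profit: NOK 140,655.11

Best loop NOK → SGD → CHF → NOK:
NOK 30,152,000.00 ÷ 7.7483 (buy SGD at ask) = SGD 3,891,434.25
SGD 3,891,434.25 × 0.65747 (sell SGD at bid) = CHF 2,558,501.28
CHF 2,558,501.28 × 11.840 (sell CHF at bid) = NOK 30,292,655.11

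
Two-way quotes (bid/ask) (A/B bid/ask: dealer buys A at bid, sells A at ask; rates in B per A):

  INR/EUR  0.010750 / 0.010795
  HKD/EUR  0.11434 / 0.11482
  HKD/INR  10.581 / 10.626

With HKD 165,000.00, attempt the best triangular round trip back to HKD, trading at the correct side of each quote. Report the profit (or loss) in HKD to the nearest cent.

Net result: HKD -528.87 (no profitable arbitrage after spreads)

Best loop HKD → EUR → INR → HKD:
HKD 165,000.00 × 0.11434 (sell HKD at bid) = EUR 18,866.10
EUR 18,866.10 ÷ 0.010795 (buy INR at ask) = INR 1,747,670.22
INR 1,747,670.22 ÷ 10.626 (buy HKD at ask) = HKD 164,471.13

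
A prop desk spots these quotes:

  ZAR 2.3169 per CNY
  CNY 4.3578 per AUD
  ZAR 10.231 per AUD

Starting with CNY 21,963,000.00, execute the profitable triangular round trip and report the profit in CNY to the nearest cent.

Profit: CNY 292,387.59

Profitable loop is CNY → AUD → ZAR → CNY:
CNY 21,963,000.00 ÷ 4.3578 = AUD 5,039,928.40
AUD 5,039,928.40 × 10.231 = ZAR 51,563,507.50
ZAR 51,563,507.50 ÷ 2.3169 = CNY 22,255,387.59
Profit = CNY 22,255,387.59 − CNY 21,963,000.00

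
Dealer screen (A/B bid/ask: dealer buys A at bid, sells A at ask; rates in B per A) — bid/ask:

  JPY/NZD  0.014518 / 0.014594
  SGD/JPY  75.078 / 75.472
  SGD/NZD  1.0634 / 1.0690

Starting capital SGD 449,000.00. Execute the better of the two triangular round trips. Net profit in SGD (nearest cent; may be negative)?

Net profit: SGD 8,813.00

Best loop SGD → JPY → NZD → SGD:
SGD 449,000.00 × 75.078 (sell SGD at bid) = JPY 33,710,022
JPY 33,710,022 × 0.014518 (sell JPY at bid) = NZD 489,402.10
NZD 489,402.10 ÷ 1.0690 (buy SGD at ask) = SGD 457,813.00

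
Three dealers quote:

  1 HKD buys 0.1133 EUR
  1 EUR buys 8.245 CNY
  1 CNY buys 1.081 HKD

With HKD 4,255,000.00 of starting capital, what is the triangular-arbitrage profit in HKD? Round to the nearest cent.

Profit: HKD 41,806.82

Profitable loop is HKD → EUR → CNY → HKD:
HKD 4,255,000.00 × 0.1133 = EUR 482,091.50
EUR 482,091.50 × 8.245 = CNY 3,974,844.42
CNY 3,974,844.42 × 1.081 = HKD 4,296,806.82
Profit = HKD 4,296,806.82 − HKD 4,255,000.00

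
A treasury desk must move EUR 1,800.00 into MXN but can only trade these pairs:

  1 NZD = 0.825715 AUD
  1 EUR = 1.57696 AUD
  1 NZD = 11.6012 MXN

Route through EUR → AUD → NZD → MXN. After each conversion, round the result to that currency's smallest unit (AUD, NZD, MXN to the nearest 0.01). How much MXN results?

EUR 1,800.00 × 1.57696 = AUD 2,838.53
AUD 2,838.53 ÷ 0.825715 = NZD 3,437.66
NZD 3,437.66 × 11.6012 = MXN 39,880.98

MXN 39,880.98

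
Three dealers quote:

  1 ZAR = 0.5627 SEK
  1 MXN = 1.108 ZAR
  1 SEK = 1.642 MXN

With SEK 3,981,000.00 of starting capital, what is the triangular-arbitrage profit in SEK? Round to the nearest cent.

Profit: SEK 94,510.40

Profitable loop is SEK → MXN → ZAR → SEK:
SEK 3,981,000.00 × 1.642 = MXN 6,536,802.00
MXN 6,536,802.00 × 1.108 = ZAR 7,242,776.62
ZAR 7,242,776.62 × 0.5627 = SEK 4,075,510.40
Profit = SEK 4,075,510.40 − SEK 3,981,000.00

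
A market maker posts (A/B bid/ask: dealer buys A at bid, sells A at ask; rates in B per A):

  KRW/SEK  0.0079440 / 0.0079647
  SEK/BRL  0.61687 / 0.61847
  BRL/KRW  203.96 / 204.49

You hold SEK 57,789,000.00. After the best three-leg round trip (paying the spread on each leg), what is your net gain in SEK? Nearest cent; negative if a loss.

Net result: SEK -29,547.49 (no profitable arbitrage after spreads)

Best loop SEK → BRL → KRW → SEK:
SEK 57,789,000.00 × 0.61687 (sell SEK at bid) = BRL 35,648,300.43
BRL 35,648,300.43 × 203.96 (sell BRL at bid) = KRW 7,270,827,356
KRW 7,270,827,356 × 0.0079440 (sell KRW at bid) = SEK 57,759,452.51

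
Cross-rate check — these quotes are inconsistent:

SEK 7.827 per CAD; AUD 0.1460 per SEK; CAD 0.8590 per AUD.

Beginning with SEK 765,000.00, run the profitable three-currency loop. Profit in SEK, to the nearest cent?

Profit: SEK 14,327.64

Profitable loop is SEK → CAD → AUD → SEK:
SEK 765,000.00 ÷ 7.827 = CAD 97,738.60
CAD 97,738.60 ÷ 0.8590 = AUD 113,781.84
AUD 113,781.84 ÷ 0.1460 = SEK 779,327.64
Profit = SEK 779,327.64 − SEK 765,000.00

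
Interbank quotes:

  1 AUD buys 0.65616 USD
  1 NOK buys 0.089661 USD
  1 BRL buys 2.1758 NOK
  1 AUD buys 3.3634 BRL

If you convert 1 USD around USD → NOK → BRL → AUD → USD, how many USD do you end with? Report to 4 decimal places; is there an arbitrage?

Around USD → NOK → BRL → AUD → USD: 1 ÷ 0.089661 ÷ 2.1758 ÷ 3.3634 × 0.65616 = 1.000020
Product ≈ 1 (deviation 0.002%, within rounding noise).

1.0000 (no arbitrage)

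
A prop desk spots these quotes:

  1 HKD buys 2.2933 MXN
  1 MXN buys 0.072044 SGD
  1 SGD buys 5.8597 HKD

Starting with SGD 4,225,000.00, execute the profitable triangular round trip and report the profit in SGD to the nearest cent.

Profitable loop is SGD → MXN → HKD → SGD:
SGD 4,225,000.00 ÷ 0.072044 = MXN 58,644,717.12
MXN 58,644,717.12 ÷ 2.2933 = HKD 25,572,196.01
HKD 25,572,196.01 ÷ 5.8597 = SGD 4,364,079.39
Profit = SGD 4,364,079.39 − SGD 4,225,000.00

Profit: SGD 139,079.39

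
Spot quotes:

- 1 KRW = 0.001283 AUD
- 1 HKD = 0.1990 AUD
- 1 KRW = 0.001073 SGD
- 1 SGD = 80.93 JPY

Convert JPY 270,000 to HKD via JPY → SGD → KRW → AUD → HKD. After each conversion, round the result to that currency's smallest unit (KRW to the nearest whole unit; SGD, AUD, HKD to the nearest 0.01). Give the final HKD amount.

JPY 270,000 ÷ 80.93 = SGD 3,336.22
SGD 3,336.22 ÷ 0.001073 = KRW 3,109,245
KRW 3,109,245 × 0.001283 = AUD 3,989.16
AUD 3,989.16 ÷ 0.1990 = HKD 20,046.03

HKD 20,046.03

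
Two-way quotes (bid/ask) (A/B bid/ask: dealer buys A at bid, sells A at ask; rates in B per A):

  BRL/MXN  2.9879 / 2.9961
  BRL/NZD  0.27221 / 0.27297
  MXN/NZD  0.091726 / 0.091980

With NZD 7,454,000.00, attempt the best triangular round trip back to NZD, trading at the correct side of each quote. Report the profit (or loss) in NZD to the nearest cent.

Best loop NZD → BRL → MXN → NZD:
NZD 7,454,000.00 ÷ 0.27297 (buy BRL at ask) = BRL 27,307,030.08
BRL 27,307,030.08 × 2.9879 (sell BRL at bid) = MXN 81,590,675.17
MXN 81,590,675.17 × 0.091726 (sell MXN at bid) = NZD 7,483,986.27

Net profit: NZD 29,986.27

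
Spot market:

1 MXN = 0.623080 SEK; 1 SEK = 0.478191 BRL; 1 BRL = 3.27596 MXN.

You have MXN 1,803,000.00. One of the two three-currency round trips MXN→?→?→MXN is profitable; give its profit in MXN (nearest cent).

Profitable loop is MXN → BRL → SEK → MXN:
MXN 1,803,000.00 ÷ 3.27596 = BRL 550,373.02
BRL 550,373.02 ÷ 0.478191 = SEK 1,150,948.09
SEK 1,150,948.09 ÷ 0.623080 = MXN 1,847,191.52
Profit = MXN 1,847,191.52 − MXN 1,803,000.00

Profit: MXN 44,191.52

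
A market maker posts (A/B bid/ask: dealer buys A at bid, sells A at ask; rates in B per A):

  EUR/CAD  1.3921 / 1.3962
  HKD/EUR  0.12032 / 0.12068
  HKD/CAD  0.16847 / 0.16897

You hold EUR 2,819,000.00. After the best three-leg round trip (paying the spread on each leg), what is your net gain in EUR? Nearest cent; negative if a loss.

Best loop EUR → HKD → CAD → EUR:
EUR 2,819,000.00 ÷ 0.12068 (buy HKD at ask) = HKD 23,359,297.32
HKD 23,359,297.32 × 0.16847 (sell HKD at bid) = CAD 3,935,340.82
CAD 3,935,340.82 ÷ 1.3962 (buy EUR at ask) = EUR 2,818,608.24

Net result: EUR -391.76 (no profitable arbitrage after spreads)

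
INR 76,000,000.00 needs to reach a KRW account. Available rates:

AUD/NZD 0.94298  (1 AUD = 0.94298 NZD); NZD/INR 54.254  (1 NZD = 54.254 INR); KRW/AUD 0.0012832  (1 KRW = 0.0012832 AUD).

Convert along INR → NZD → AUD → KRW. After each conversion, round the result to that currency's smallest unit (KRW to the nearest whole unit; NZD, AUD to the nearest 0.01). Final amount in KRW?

KRW 1,157,670,574

INR 76,000,000.00 ÷ 54.254 = NZD 1,400,818.37
NZD 1,400,818.37 ÷ 0.94298 = AUD 1,485,522.88
AUD 1,485,522.88 ÷ 0.0012832 = KRW 1,157,670,574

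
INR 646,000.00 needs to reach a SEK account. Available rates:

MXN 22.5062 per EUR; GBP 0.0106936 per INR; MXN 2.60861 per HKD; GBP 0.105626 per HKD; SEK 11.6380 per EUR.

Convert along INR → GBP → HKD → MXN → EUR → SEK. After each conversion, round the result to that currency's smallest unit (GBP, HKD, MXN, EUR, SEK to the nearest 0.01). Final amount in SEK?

INR 646,000.00 × 0.0106936 = GBP 6,908.07
GBP 6,908.07 ÷ 0.105626 = HKD 65,401.23
HKD 65,401.23 × 2.60861 = MXN 170,606.30
MXN 170,606.30 ÷ 22.5062 = EUR 7,580.41
EUR 7,580.41 × 11.6380 = SEK 88,220.81

SEK 88,220.81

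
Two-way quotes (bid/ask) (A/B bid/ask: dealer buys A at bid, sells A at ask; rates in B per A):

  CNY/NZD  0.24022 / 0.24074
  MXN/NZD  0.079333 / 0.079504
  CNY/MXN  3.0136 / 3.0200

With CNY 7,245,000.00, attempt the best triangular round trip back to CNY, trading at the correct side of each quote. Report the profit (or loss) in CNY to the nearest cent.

Best loop CNY → NZD → MXN → CNY:
CNY 7,245,000.00 × 0.24022 (sell CNY at bid) = NZD 1,740,393.90
NZD 1,740,393.90 ÷ 0.079504 (buy MXN at ask) = MXN 21,890,645.75
MXN 21,890,645.75 ÷ 3.0200 (buy CNY at ask) = CNY 7,248,558.20

Net profit: CNY 3,558.20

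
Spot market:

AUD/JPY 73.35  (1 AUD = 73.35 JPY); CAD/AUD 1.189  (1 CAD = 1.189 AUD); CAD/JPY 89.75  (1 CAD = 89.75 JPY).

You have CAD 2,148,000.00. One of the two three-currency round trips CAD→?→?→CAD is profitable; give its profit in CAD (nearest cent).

Profit: CAD 62,480.87

Profitable loop is CAD → JPY → AUD → CAD:
CAD 2,148,000.00 × 89.75 = JPY 192,783,000
JPY 192,783,000 ÷ 73.35 = AUD 2,628,261.76
AUD 2,628,261.76 ÷ 1.189 = CAD 2,210,480.87
Profit = CAD 2,210,480.87 − CAD 2,148,000.00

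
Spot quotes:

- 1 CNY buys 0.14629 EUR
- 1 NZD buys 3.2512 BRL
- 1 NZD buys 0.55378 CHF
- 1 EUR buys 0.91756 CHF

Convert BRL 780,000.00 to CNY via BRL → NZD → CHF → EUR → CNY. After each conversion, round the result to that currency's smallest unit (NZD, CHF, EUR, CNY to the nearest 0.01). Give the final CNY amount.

CNY 989,780.91

BRL 780,000.00 ÷ 3.2512 = NZD 239,911.42
NZD 239,911.42 × 0.55378 = CHF 132,858.15
CHF 132,858.15 ÷ 0.91756 = EUR 144,795.05
EUR 144,795.05 ÷ 0.14629 = CNY 989,780.91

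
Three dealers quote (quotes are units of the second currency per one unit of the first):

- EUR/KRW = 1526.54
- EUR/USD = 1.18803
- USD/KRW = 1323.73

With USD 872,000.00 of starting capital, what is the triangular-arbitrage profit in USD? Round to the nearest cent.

Profitable loop is USD → KRW → EUR → USD:
USD 872,000.00 × 1323.73 = KRW 1,154,292,560
KRW 1,154,292,560 ÷ 1526.54 = EUR 756,149.57
EUR 756,149.57 × 1.18803 = USD 898,328.37
Profit = USD 898,328.37 − USD 872,000.00

Profit: USD 26,328.37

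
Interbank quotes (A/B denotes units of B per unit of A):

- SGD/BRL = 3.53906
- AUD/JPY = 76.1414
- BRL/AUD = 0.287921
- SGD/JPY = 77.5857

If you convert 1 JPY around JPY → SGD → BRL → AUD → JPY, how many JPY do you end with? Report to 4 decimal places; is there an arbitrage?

Around JPY → SGD → BRL → AUD → JPY: 1 ÷ 77.5857 × 3.53906 × 0.287921 × 76.1414 = 1.000001
Product ≈ 1 (deviation 0.000%, within rounding noise).

1.0000 (no arbitrage)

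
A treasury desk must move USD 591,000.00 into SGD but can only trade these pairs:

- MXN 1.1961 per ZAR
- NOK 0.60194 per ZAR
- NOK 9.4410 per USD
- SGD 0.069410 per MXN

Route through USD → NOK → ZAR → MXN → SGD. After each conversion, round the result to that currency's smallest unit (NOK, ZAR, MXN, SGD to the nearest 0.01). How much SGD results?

USD 591,000.00 × 9.4410 = NOK 5,579,631.00
NOK 5,579,631.00 ÷ 0.60194 = ZAR 9,269,413.90
ZAR 9,269,413.90 × 1.1961 = MXN 11,087,145.97
MXN 11,087,145.97 × 0.069410 = SGD 769,558.80

SGD 769,558.80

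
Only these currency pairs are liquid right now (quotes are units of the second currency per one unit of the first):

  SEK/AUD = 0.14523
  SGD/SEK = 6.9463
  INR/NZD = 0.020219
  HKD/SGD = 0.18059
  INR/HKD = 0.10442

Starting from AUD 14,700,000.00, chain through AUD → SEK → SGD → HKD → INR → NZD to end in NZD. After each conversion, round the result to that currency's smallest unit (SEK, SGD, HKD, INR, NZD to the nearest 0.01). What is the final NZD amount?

NZD 15,623,910.66

AUD 14,700,000.00 ÷ 0.14523 = SEK 101,218,756.46
SEK 101,218,756.46 ÷ 6.9463 = SGD 14,571,607.40
SGD 14,571,607.40 ÷ 0.18059 = HKD 80,688,894.18
HKD 80,688,894.18 ÷ 0.10442 = INR 772,734,094.81
INR 772,734,094.81 × 0.020219 = NZD 15,623,910.66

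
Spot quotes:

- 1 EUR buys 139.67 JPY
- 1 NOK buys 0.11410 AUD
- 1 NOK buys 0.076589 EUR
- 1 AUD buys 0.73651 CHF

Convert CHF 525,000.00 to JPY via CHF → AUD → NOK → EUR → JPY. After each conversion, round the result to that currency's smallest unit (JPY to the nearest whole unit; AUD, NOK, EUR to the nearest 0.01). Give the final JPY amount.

JPY 66,828,936

CHF 525,000.00 ÷ 0.73651 = AUD 712,821.28
AUD 712,821.28 ÷ 0.11410 = NOK 6,247,338.12
NOK 6,247,338.12 × 0.076589 = EUR 478,477.38
EUR 478,477.38 × 139.67 = JPY 66,828,936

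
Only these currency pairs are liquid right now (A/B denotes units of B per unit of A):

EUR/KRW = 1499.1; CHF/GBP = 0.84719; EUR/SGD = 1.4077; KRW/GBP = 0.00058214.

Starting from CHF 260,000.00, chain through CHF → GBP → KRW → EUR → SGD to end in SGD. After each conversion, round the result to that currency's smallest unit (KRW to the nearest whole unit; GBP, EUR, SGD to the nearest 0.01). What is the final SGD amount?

CHF 260,000.00 × 0.84719 = GBP 220,269.40
GBP 220,269.40 ÷ 0.00058214 = KRW 378,378,741
KRW 378,378,741 ÷ 1499.1 = EUR 252,403.94
EUR 252,403.94 × 1.4077 = SGD 355,309.03

SGD 355,309.03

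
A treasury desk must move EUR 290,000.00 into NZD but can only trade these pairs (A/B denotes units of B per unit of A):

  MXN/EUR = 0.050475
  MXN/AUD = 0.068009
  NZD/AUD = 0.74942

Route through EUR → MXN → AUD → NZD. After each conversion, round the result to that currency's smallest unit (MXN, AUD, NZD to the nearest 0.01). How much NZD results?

NZD 521,390.10

EUR 290,000.00 ÷ 0.050475 = MXN 5,745,418.52
MXN 5,745,418.52 × 0.068009 = AUD 390,740.17
AUD 390,740.17 ÷ 0.74942 = NZD 521,390.10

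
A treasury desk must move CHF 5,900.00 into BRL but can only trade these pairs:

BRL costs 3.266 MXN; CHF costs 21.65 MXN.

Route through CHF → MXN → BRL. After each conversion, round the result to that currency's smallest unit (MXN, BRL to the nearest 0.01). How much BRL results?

BRL 39,110.53

CHF 5,900.00 × 21.65 = MXN 127,735.00
MXN 127,735.00 ÷ 3.266 = BRL 39,110.53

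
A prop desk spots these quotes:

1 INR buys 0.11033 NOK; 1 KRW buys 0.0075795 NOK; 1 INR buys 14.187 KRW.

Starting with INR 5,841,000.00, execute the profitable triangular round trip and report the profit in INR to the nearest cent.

Profit: INR 152,074.80

Profitable loop is INR → NOK → KRW → INR:
INR 5,841,000.00 × 0.11033 = NOK 644,437.53
NOK 644,437.53 ÷ 0.0075795 = KRW 85,023,752
KRW 85,023,752 ÷ 14.187 = INR 5,993,074.80
Profit = INR 5,993,074.80 − INR 5,841,000.00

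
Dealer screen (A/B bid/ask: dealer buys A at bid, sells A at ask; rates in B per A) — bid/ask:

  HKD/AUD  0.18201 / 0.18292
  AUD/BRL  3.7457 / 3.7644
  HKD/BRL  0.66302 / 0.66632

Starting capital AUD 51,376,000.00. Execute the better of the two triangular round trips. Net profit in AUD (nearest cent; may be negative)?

Net profit: AUD 1,190,090.67

Best loop AUD → BRL → HKD → AUD:
AUD 51,376,000.00 × 3.7457 (sell AUD at bid) = BRL 192,439,083.20
BRL 192,439,083.20 ÷ 0.66632 (buy HKD at ask) = HKD 288,808,805.38
HKD 288,808,805.38 × 0.18201 (sell HKD at bid) = AUD 52,566,090.67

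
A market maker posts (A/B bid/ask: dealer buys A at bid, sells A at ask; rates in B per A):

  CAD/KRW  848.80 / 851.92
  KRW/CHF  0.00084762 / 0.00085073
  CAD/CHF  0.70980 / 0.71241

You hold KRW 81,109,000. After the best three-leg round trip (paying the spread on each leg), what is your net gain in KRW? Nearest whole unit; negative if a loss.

Best loop KRW → CHF → CAD → KRW:
KRW 81,109,000 × 0.00084762 (sell KRW at bid) = CHF 68,749.61
CHF 68,749.61 ÷ 0.71241 (buy CAD at ask) = CAD 96,502.87
CAD 96,502.87 × 848.80 (sell CAD at bid) = KRW 81,911,637

Net profit: KRW 802,637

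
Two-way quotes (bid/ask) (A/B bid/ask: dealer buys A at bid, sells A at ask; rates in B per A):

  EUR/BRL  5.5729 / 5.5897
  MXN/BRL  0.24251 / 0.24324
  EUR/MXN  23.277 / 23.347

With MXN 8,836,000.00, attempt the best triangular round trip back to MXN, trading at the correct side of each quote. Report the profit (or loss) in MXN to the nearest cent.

Net profit: MXN 87,266.54

Best loop MXN → BRL → EUR → MXN:
MXN 8,836,000.00 × 0.24251 (sell MXN at bid) = BRL 2,142,818.36
BRL 2,142,818.36 ÷ 5.5897 (buy EUR at ask) = EUR 383,351.23
EUR 383,351.23 × 23.277 (sell EUR at bid) = MXN 8,923,266.54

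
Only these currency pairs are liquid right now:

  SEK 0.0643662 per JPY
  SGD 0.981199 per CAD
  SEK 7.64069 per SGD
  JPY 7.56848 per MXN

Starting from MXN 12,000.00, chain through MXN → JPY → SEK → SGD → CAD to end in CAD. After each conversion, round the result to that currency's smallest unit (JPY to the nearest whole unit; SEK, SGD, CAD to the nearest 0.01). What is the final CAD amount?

CAD 779.76

MXN 12,000.00 × 7.56848 = JPY 90,822
JPY 90,822 × 0.0643662 = SEK 5,845.87
SEK 5,845.87 ÷ 7.64069 = SGD 765.10
SGD 765.10 ÷ 0.981199 = CAD 779.76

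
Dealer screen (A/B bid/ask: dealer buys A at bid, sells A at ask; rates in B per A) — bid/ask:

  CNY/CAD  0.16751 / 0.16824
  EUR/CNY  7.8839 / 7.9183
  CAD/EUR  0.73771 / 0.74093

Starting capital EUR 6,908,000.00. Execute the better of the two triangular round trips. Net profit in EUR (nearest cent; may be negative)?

Net profit: EUR 90,644.56

Best loop EUR → CAD → CNY → EUR:
EUR 6,908,000.00 ÷ 0.74093 (buy CAD at ask) = CAD 9,323,417.87
CAD 9,323,417.87 ÷ 0.16824 (buy CNY at ask) = CNY 55,417,367.25
CNY 55,417,367.25 ÷ 7.9183 (buy EUR at ask) = EUR 6,998,644.56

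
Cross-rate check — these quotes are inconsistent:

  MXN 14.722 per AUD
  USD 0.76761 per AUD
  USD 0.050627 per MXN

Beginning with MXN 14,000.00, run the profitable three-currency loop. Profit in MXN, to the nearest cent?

Profitable loop is MXN → AUD → USD → MXN:
MXN 14,000.00 ÷ 14.722 = AUD 950.96
AUD 950.96 × 0.76761 = USD 729.96
USD 729.96 ÷ 0.050627 = MXN 14,418.49
Profit = MXN 14,418.49 − MXN 14,000.00

Profit: MXN 418.49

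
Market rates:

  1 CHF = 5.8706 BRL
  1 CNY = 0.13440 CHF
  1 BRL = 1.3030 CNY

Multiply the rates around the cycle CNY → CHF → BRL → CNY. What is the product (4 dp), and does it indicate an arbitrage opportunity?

1.0281 (arbitrage exists)

Around CNY → CHF → BRL → CNY: 1 × 0.13440 × 5.8706 × 1.3030 = 1.028078
Product > 1; profitable direction is CNY → CHF → BRL → CNY.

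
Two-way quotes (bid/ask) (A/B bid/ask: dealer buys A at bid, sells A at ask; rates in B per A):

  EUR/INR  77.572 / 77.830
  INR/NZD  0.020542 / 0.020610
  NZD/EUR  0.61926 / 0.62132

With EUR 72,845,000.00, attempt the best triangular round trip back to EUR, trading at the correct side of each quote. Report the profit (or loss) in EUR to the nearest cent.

Best loop EUR → NZD → INR → EUR:
EUR 72,845,000.00 ÷ 0.62132 (buy NZD at ask) = NZD 117,242,322.80
NZD 117,242,322.80 ÷ 0.020610 (buy INR at ask) = INR 5,688,613,430.21
INR 5,688,613,430.21 ÷ 77.830 (buy EUR at ask) = EUR 73,090,240.66

Net profit: EUR 245,240.66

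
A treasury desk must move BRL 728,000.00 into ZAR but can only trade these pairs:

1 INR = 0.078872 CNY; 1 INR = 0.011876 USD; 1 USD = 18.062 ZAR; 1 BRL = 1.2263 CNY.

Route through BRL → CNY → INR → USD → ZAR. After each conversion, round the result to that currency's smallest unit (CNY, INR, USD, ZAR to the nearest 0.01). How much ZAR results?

ZAR 2,427,958.70

BRL 728,000.00 × 1.2263 = CNY 892,746.40
CNY 892,746.40 ÷ 0.078872 = INR 11,318,926.87
INR 11,318,926.87 × 0.011876 = USD 134,423.58
USD 134,423.58 × 18.062 = ZAR 2,427,958.70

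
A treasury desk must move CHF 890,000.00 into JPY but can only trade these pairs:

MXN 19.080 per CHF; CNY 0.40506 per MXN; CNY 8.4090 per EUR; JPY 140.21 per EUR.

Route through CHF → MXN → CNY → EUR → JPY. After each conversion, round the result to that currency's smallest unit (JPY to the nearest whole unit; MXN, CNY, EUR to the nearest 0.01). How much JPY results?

JPY 114,689,159

CHF 890,000.00 × 19.080 = MXN 16,981,200.00
MXN 16,981,200.00 × 0.40506 = CNY 6,878,404.87
CNY 6,878,404.87 ÷ 8.4090 = EUR 817,981.31
EUR 817,981.31 × 140.21 = JPY 114,689,159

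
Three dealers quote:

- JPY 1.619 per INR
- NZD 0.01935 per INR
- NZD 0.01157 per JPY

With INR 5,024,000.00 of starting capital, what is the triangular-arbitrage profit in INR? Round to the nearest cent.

Profit: INR 165,797.26

Profitable loop is INR → NZD → JPY → INR:
INR 5,024,000.00 × 0.01935 = NZD 97,214.40
NZD 97,214.40 ÷ 0.01157 = JPY 8,402,282
JPY 8,402,282 ÷ 1.619 = INR 5,189,797.26
Profit = INR 5,189,797.26 − INR 5,024,000.00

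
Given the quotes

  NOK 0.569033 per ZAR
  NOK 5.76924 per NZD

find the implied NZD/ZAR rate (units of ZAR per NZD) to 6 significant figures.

1 NZD × 5.76924 = 5.76924 NOK
5.76924 NOK ÷ 0.569033 = 10.1387 ZAR

NZD/ZAR = 10.1387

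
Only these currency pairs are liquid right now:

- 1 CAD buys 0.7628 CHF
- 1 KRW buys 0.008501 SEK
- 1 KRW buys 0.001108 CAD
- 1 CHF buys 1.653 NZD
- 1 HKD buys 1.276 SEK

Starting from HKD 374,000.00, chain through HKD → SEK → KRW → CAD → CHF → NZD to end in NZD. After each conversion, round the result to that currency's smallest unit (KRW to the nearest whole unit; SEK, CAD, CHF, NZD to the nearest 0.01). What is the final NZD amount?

HKD 374,000.00 × 1.276 = SEK 477,224.00
SEK 477,224.00 ÷ 0.008501 = KRW 56,137,396
KRW 56,137,396 × 0.001108 = CAD 62,200.23
CAD 62,200.23 × 0.7628 = CHF 47,446.34
CHF 47,446.34 × 1.653 = NZD 78,428.80

NZD 78,428.80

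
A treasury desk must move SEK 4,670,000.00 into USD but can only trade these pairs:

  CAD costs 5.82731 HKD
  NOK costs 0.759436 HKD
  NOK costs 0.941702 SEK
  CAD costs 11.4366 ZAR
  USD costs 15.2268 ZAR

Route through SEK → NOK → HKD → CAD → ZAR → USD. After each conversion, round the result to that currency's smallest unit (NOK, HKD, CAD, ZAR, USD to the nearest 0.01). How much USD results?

USD 485,416.73

SEK 4,670,000.00 ÷ 0.941702 = NOK 4,959,105.96
NOK 4,959,105.96 × 0.759436 = HKD 3,766,123.59
HKD 3,766,123.59 ÷ 5.82731 = CAD 646,288.53
CAD 646,288.53 × 11.4366 = ZAR 7,391,343.40
ZAR 7,391,343.40 ÷ 15.2268 = USD 485,416.73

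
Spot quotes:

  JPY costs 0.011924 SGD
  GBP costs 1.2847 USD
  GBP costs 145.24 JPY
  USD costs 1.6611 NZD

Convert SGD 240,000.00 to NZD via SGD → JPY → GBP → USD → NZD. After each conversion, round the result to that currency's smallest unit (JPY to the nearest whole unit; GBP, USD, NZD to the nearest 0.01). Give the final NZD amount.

NZD 295,733.51

SGD 240,000.00 ÷ 0.011924 = JPY 20,127,474
JPY 20,127,474 ÷ 145.24 = GBP 138,580.79
GBP 138,580.79 × 1.2847 = USD 178,034.74
USD 178,034.74 × 1.6611 = NZD 295,733.51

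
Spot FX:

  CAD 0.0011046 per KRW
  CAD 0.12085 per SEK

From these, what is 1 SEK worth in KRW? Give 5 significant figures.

1 SEK × 0.12085 = 0.12085 CAD
0.12085 CAD ÷ 0.0011046 = 109.406 KRW

SEK/KRW = 109.41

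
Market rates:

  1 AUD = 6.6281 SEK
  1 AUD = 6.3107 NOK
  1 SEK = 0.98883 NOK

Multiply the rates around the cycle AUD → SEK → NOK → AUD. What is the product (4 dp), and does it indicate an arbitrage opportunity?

1.0386 (arbitrage exists)

Around AUD → SEK → NOK → AUD: 1 × 6.6281 × 0.98883 ÷ 6.3107 = 1.038564
Product > 1; profitable direction is AUD → SEK → NOK → AUD.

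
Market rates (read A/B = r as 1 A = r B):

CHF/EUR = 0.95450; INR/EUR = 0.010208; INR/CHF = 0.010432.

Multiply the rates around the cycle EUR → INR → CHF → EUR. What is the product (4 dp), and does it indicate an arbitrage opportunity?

Around EUR → INR → CHF → EUR: 1 ÷ 0.010208 × 0.010432 × 0.95450 = 0.975445
Product < 1; profitable direction is EUR → CHF → INR → EUR.

0.9754 (arbitrage exists)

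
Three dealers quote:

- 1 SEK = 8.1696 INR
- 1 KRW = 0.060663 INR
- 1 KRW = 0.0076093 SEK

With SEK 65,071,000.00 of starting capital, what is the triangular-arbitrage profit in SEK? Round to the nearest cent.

Profit: SEK 1,611,073.65

Profitable loop is SEK → INR → KRW → SEK:
SEK 65,071,000.00 × 8.1696 = INR 531,604,041.60
INR 531,604,041.60 ÷ 0.060663 = KRW 8,763,233,628
KRW 8,763,233,628 × 0.0076093 = SEK 66,682,073.65
Profit = SEK 66,682,073.65 − SEK 65,071,000.00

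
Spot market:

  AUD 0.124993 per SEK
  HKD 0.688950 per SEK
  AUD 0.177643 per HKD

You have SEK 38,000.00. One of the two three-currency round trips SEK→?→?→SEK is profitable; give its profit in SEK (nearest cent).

Profitable loop is SEK → AUD → HKD → SEK:
SEK 38,000.00 × 0.124993 = AUD 4,749.73
AUD 4,749.73 ÷ 0.177643 = HKD 26,737.52
HKD 26,737.52 ÷ 0.688950 = SEK 38,809.09
Profit = SEK 38,809.09 − SEK 38,000.00

Profit: SEK 809.09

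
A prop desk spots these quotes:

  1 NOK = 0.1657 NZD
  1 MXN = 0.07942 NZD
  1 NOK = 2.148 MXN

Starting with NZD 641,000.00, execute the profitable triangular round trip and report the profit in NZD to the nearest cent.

Profit: NZD 18,932.75

Profitable loop is NZD → NOK → MXN → NZD:
NZD 641,000.00 ÷ 0.1657 = NOK 3,868,436.93
NOK 3,868,436.93 × 2.148 = MXN 8,309,402.53
MXN 8,309,402.53 × 0.07942 = NZD 659,932.75
Profit = NZD 659,932.75 − NZD 641,000.00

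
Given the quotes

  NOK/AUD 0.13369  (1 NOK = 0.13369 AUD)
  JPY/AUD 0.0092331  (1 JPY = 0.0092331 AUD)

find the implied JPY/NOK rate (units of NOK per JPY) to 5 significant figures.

JPY/NOK = 0.069064

1 JPY × 0.0092331 = 0.0092331 AUD
0.0092331 AUD ÷ 0.13369 = 0.0690635 NOK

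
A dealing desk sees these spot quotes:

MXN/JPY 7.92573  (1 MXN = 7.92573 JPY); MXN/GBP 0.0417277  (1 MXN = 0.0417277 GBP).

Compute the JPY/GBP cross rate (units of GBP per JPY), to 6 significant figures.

JPY/GBP = 0.00526484

1 JPY ÷ 7.92573 = 0.126171 MXN
0.126171 MXN × 0.0417277 = 0.00526484 GBP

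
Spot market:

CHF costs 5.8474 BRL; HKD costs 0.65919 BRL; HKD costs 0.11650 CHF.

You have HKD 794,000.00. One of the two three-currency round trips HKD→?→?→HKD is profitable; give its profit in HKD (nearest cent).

Profitable loop is HKD → CHF → BRL → HKD:
HKD 794,000.00 × 0.11650 = CHF 92,501.00
CHF 92,501.00 × 5.8474 = BRL 540,890.35
BRL 540,890.35 ÷ 0.65919 = HKD 820,537.85
Profit = HKD 820,537.85 − HKD 794,000.00

Profit: HKD 26,537.85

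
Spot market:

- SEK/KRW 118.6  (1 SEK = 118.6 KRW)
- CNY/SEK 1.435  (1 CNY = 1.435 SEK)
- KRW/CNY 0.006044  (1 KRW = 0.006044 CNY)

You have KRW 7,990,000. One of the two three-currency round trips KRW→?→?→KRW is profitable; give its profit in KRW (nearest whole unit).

Profit: KRW 228,789

Profitable loop is KRW → CNY → SEK → KRW:
KRW 7,990,000 × 0.006044 = CNY 48,291.56
CNY 48,291.56 × 1.435 = SEK 69,298.39
SEK 69,298.39 × 118.6 = KRW 8,218,789
Profit = KRW 8,218,789 − KRW 7,990,000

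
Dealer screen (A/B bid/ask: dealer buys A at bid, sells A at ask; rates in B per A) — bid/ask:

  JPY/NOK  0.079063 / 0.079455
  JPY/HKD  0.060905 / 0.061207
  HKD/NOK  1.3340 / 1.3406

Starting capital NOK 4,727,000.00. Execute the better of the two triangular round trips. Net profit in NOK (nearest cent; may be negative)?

Net profit: NOK 106,627.15

Best loop NOK → JPY → HKD → NOK:
NOK 4,727,000.00 ÷ 0.079455 (buy JPY at ask) = JPY 59,492,795
JPY 59,492,795 × 0.060905 (sell JPY at bid) = HKD 3,623,408.66
HKD 3,623,408.66 × 1.3340 (sell HKD at bid) = NOK 4,833,627.15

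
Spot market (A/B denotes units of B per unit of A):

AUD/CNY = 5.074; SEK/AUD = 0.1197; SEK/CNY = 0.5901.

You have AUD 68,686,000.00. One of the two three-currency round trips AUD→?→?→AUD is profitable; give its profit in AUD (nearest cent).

Profitable loop is AUD → CNY → SEK → AUD:
AUD 68,686,000.00 × 5.074 = CNY 348,512,764.00
CNY 348,512,764.00 ÷ 0.5901 = SEK 590,599,498.39
SEK 590,599,498.39 × 0.1197 = AUD 70,694,759.96
Profit = AUD 70,694,759.96 − AUD 68,686,000.00

Profit: AUD 2,008,759.96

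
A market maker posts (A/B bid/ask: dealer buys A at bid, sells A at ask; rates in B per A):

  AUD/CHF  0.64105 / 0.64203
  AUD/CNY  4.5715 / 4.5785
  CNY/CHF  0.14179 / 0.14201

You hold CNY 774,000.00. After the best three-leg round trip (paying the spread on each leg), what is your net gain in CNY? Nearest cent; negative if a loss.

Best loop CNY → CHF → AUD → CNY:
CNY 774,000.00 × 0.14179 (sell CNY at bid) = CHF 109,745.46
CHF 109,745.46 ÷ 0.64203 (buy AUD at ask) = AUD 170,935.10
AUD 170,935.10 × 4.5715 (sell AUD at bid) = CNY 781,429.79

Net profit: CNY 7,429.79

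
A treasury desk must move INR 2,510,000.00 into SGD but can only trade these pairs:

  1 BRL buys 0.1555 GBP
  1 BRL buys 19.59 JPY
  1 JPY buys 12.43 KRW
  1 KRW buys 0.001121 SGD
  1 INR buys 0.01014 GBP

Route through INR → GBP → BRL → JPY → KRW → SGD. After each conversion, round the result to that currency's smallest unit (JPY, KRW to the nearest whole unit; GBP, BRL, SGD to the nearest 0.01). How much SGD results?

SGD 44,677.87

INR 2,510,000.00 × 0.01014 = GBP 25,451.40
GBP 25,451.40 ÷ 0.1555 = BRL 163,674.60
BRL 163,674.60 × 19.59 = JPY 3,206,385
JPY 3,206,385 × 12.43 = KRW 39,855,366
KRW 39,855,366 × 0.001121 = SGD 44,677.87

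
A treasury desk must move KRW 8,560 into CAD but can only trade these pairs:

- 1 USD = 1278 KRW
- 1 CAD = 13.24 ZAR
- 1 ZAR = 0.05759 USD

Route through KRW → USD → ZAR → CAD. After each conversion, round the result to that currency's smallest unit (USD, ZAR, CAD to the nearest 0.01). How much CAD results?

CAD 8.79

KRW 8,560 ÷ 1278 = USD 6.70
USD 6.70 ÷ 0.05759 = ZAR 116.34
ZAR 116.34 ÷ 13.24 = CAD 8.79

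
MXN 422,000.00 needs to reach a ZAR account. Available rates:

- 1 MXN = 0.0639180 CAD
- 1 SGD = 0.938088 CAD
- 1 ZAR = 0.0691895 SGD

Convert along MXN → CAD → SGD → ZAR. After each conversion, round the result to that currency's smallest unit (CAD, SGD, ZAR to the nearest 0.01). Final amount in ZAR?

ZAR 415,577.36

MXN 422,000.00 × 0.0639180 = CAD 26,973.40
CAD 26,973.40 ÷ 0.938088 = SGD 28,753.59
SGD 28,753.59 ÷ 0.0691895 = ZAR 415,577.36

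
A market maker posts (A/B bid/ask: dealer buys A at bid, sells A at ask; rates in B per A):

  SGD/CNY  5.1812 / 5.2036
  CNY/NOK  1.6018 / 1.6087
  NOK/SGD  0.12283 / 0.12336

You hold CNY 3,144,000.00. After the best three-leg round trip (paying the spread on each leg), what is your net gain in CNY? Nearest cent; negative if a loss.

Net profit: CNY 60,982.30

Best loop CNY → NOK → SGD → CNY:
CNY 3,144,000.00 × 1.6018 (sell CNY at bid) = NOK 5,036,059.20
NOK 5,036,059.20 × 0.12283 (sell NOK at bid) = SGD 618,579.15
SGD 618,579.15 × 5.1812 (sell SGD at bid) = CNY 3,204,982.30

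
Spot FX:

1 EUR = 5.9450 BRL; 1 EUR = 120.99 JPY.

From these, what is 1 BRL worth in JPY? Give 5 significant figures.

BRL/JPY = 20.352

1 BRL ÷ 5.9450 = 0.168209 EUR
0.168209 EUR × 120.99 = 20.3516 JPY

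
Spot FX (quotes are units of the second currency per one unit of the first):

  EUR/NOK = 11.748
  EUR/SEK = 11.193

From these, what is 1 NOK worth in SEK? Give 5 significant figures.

1 NOK ÷ 11.748 = 0.0851209 EUR
0.0851209 EUR × 11.193 = 0.952758 SEK

NOK/SEK = 0.95276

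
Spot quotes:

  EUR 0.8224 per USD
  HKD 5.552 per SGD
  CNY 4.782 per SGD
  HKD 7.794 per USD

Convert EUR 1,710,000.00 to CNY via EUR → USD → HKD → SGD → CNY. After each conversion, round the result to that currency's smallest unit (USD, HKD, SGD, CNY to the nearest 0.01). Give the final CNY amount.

EUR 1,710,000.00 ÷ 0.8224 = USD 2,079,280.16
USD 2,079,280.16 × 7.794 = HKD 16,205,909.57
HKD 16,205,909.57 ÷ 5.552 = SGD 2,918,931.84
SGD 2,918,931.84 × 4.782 = CNY 13,958,332.06

CNY 13,958,332.06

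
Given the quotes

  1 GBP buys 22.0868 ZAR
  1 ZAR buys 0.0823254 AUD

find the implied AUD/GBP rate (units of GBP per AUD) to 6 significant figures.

1 AUD ÷ 0.0823254 = 12.1469 ZAR
12.1469 ZAR ÷ 22.0868 = 0.549963 GBP

AUD/GBP = 0.549963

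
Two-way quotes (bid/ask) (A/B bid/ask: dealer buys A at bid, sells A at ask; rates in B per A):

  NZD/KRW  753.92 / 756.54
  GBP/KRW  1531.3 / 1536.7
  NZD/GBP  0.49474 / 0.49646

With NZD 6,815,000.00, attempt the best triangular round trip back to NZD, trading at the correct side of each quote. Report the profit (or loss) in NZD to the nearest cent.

Best loop NZD → GBP → KRW → NZD:
NZD 6,815,000.00 × 0.49474 (sell NZD at bid) = GBP 3,371,653.10
GBP 3,371,653.10 × 1531.3 (sell GBP at bid) = KRW 5,163,012,392
KRW 5,163,012,392 ÷ 756.54 (buy NZD at ask) = NZD 6,824,506.82

Net profit: NZD 9,506.82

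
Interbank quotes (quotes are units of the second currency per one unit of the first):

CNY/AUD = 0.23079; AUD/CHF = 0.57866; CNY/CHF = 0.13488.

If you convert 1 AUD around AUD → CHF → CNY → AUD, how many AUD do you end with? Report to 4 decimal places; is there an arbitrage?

0.9901 (arbitrage exists)

Around AUD → CHF → CNY → AUD: 1 × 0.57866 ÷ 0.13488 × 0.23079 = 0.990132
Product < 1; profitable direction is AUD → CNY → CHF → AUD.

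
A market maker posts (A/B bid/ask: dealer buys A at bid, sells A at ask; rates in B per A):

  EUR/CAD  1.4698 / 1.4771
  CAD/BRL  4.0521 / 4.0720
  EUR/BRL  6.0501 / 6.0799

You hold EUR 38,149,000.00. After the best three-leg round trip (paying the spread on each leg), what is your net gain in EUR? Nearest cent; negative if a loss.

Best loop EUR → BRL → CAD → EUR:
EUR 38,149,000.00 × 6.0501 (sell EUR at bid) = BRL 230,805,264.90
BRL 230,805,264.90 ÷ 4.0720 (buy CAD at ask) = CAD 56,681,057.20
CAD 56,681,057.20 ÷ 1.4771 (buy EUR at ask) = EUR 38,373,202.35

Net profit: EUR 224,202.35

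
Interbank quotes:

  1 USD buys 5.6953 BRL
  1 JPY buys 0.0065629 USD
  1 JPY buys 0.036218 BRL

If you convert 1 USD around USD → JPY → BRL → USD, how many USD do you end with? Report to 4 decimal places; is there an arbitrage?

0.9690 (arbitrage exists)

Around USD → JPY → BRL → USD: 1 ÷ 0.0065629 × 0.036218 ÷ 5.6953 = 0.968974
Product < 1; profitable direction is USD → BRL → JPY → USD.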